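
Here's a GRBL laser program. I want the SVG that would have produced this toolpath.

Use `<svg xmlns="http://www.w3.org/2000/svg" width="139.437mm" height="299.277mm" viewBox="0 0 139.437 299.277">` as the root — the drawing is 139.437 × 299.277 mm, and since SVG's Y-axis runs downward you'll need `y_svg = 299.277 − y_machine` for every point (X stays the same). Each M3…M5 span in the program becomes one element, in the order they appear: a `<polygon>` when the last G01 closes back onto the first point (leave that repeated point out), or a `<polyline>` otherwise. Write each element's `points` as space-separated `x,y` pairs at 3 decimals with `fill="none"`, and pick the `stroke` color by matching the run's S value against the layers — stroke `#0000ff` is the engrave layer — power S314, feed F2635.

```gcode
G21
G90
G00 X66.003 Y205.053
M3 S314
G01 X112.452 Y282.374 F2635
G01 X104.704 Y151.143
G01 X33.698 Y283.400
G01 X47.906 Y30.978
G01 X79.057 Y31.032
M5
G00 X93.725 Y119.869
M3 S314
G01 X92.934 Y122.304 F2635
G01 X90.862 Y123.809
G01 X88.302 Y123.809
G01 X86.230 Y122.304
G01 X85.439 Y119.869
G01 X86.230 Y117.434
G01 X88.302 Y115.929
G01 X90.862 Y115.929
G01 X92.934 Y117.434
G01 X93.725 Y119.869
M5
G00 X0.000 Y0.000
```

Each laser-on run becomes one SVG element. Flip Y back into SVG space with y_svg = 299.277 − y_machine. Every run uses S314, so all elements get stroke `#0000ff` (engrave).

Run 1: The run is open, so emit a `<polyline>` with points (Y-flipped): 66.003,94.224 112.452,16.903 104.704,148.134 33.698,15.877 47.906,268.299 79.057,268.245.

Run 2: The run returns to its start, so emit a `<polygon>` with points (Y-flipped): 93.725,179.408 92.934,176.973 90.862,175.468 88.302,175.468 86.230,176.973 85.439,179.408 86.230,181.843 88.302,183.348 90.862,183.348 92.934,181.843.

<svg xmlns="http://www.w3.org/2000/svg" width="139.437mm" height="299.277mm" viewBox="0 0 139.437 299.277">
  <polyline points="66.003,94.224 112.452,16.903 104.704,148.134 33.698,15.877 47.906,268.299 79.057,268.245" fill="none" stroke="#0000ff"/>
  <polygon points="93.725,179.408 92.934,176.973 90.862,175.468 88.302,175.468 86.230,176.973 85.439,179.408 86.230,181.843 88.302,183.348 90.862,183.348 92.934,181.843" fill="none" stroke="#0000ff"/>
</svg>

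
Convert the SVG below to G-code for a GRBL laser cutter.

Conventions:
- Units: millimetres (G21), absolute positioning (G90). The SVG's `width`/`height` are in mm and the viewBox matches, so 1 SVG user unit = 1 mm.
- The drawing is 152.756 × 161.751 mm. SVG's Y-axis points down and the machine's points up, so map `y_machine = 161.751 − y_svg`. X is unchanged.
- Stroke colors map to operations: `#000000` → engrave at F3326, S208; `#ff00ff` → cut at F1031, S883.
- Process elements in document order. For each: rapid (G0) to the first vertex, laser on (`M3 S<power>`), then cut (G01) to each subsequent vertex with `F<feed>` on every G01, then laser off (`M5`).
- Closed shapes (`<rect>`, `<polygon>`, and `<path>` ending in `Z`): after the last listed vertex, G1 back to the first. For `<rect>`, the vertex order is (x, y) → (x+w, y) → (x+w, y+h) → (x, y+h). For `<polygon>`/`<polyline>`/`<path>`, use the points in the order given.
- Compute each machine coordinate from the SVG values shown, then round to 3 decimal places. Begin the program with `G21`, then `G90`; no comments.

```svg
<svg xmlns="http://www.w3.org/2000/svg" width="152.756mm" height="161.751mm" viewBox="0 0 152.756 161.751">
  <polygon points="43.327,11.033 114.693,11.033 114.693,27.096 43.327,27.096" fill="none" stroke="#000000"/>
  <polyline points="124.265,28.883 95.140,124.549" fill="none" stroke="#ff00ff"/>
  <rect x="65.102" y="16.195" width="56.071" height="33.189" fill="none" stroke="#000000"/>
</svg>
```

1 u = 1 mm; y_m = 161.751 − y.

[1] `<polygon>` rectangle, #000000→engrave S208 F3326: (43.327,150.718) → (114.693,150.718) → (114.693,134.655) → (43.327,134.655) → (43.327,150.718) (closed)

[2] `<polyline>` line segment, #ff00ff→cut S883 F1031: (124.265,132.868) → (95.140,37.202)

[3] `<rect>` rectangle, #000000→engrave S208 F3326: (65.102,145.556) → (121.173,145.556) → (121.173,112.367) → (65.102,112.367) → (65.102,145.556) (closed)

G21
G90
G0 X43.327 Y150.718
M3 S208
G01 X114.693 Y150.718 F3326
G01 X114.693 Y134.655 F3326
G01 X43.327 Y134.655 F3326
G01 X43.327 Y150.718 F3326
M5
G0 X124.265 Y132.868
M3 S883
G01 X95.140 Y37.202 F1031
M5
G0 X65.102 Y145.556
M3 S208
G01 X121.173 Y145.556 F3326
G01 X121.173 Y112.367 F3326
G01 X65.102 Y112.367 F3326
G01 X65.102 Y145.556 F3326
M5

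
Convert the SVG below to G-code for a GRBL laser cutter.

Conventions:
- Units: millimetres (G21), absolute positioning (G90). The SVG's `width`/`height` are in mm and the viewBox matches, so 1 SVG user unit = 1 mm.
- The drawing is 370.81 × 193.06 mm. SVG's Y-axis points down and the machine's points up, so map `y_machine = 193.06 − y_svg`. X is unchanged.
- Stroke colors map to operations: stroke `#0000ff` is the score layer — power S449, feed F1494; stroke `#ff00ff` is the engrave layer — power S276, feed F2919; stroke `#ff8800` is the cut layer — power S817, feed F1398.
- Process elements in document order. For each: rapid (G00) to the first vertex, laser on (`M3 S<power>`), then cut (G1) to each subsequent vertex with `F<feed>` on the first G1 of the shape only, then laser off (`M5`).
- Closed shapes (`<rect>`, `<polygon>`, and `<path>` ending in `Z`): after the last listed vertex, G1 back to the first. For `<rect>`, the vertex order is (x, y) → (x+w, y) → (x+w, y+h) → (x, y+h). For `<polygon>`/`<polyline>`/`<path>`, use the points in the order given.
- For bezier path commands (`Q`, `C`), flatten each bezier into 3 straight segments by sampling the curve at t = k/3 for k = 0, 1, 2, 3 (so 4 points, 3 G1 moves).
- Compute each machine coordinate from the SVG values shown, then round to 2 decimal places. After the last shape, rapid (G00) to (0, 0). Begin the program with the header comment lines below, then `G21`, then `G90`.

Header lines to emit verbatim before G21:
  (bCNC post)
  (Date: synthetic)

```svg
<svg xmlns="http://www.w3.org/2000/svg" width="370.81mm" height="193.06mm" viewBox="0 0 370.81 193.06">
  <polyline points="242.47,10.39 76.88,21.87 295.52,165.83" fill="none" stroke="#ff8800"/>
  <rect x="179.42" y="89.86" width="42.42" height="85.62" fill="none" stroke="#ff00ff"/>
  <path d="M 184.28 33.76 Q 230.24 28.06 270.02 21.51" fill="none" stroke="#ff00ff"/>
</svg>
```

viewBox `0 0 370.81 193.06` with mm width/height → 1 unit = 1 mm. Flip: y_m = 193.06 − y_svg.

**Shape 1** — `<polyline>` open polyline, stroke `#ff8800` → cut (S817, F1398). Machine vertices: (242.47,182.67) → (76.88,171.19) → (295.52,27.23). Open path.

**Shape 2** — `<rect>` rectangle, stroke `#ff00ff` → engrave (S276, F2919). Machine vertices: (179.42,103.20) → (221.84,103.20) → (221.84,17.58) → (179.42,17.58) → (179.42,103.20). Closed: final G1 returns to the first vertex.

**Shape 3** — `<path>` quadratic bezier, stroke `#ff00ff` → engrave (S276, F2919). Control points (SVG): P0=(184.28,33.76), P1=(230.24,28.06), P2=(270.02,21.51); sampled at t=k/3. Machine vertices: (184.28,159.30) → (214.23,163.19) → (242.81,167.28) → (270.02,171.55). Open path.

(bCNC post)
(Date: synthetic)
G21
G90
G00 X242.47 Y182.67
M3 S817
G1 X76.88 Y171.19 F1398
G1 X295.52 Y27.23
M5
G00 X179.42 Y103.20
M3 S276
G1 X221.84 Y103.20 F2919
G1 X221.84 Y17.58
G1 X179.42 Y17.58
G1 X179.42 Y103.20
M5
G00 X184.28 Y159.30
M3 S276
G1 X214.23 Y163.19 F2919
G1 X242.81 Y167.28
G1 X270.02 Y171.55
M5
G00 X0.00 Y0.00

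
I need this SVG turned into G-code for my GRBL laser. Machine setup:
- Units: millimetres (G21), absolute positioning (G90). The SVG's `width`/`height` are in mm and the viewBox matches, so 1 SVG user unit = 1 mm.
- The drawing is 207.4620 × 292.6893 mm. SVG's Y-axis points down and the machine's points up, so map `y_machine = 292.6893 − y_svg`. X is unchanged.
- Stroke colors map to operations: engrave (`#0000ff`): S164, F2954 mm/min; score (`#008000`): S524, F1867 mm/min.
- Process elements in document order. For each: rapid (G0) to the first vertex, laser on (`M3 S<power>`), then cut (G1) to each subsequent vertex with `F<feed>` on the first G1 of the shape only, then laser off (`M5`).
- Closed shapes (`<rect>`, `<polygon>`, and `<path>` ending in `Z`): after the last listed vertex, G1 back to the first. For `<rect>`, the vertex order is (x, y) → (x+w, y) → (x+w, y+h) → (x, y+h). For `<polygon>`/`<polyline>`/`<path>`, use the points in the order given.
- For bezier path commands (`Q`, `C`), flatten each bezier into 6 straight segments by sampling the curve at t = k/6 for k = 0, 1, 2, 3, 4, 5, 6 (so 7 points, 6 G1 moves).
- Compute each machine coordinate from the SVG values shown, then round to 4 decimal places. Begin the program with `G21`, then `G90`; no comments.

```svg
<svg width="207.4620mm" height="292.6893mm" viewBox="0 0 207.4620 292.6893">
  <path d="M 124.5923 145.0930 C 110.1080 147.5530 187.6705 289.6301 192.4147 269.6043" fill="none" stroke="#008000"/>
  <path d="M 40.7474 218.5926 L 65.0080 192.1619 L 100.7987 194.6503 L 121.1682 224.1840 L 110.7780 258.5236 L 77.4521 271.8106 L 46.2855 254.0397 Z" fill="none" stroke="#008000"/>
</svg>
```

viewBox `0 0 207.4620 292.6893` with mm width/height → 1 unit = 1 mm. Flip: y_m = 292.6893 − y_svg.

**Shape 1** — `<path>` cubic bezier, stroke `#008000` → score (S524, F1867). Control points (SVG): P0=(124.5923,145.0930), P1=(110.1080,147.5530), P2=(187.6705,289.6301), P3=(192.4147,269.6043); sampled at t=k/6. Machine vertices: (124.5923,147.5963) → (124.2575,136.1284) → (134.6842,109.7721) → (151.2928,76.9085) → (169.5038,45.9187) → (184.7377,25.1838) → (192.4147,23.0850). Open path.

**Shape 2** — `<path>` regular polygon, stroke `#008000` → score (S524, F1867). Machine vertices: (40.7474,74.0967) → (65.0080,100.5274) → (100.7987,98.0390) → (121.1682,68.5053) → (110.7780,34.1657) → (77.4521,20.8787) → (46.2855,38.6496) → (40.7474,74.0967). Closed: final G1 returns to the first vertex.

G21
G90
G0 X124.5923 Y147.5963
M3 S524
G1 X124.2575 Y136.1284 F1867
G1 X134.6842 Y109.7721
G1 X151.2928 Y76.9085
G1 X169.5038 Y45.9187
G1 X184.7377 Y25.1838
G1 X192.4147 Y23.0850
M5
G0 X40.7474 Y74.0967
M3 S524
G1 X65.0080 Y100.5274 F1867
G1 X100.7987 Y98.0390
G1 X121.1682 Y68.5053
G1 X110.7780 Y34.1657
G1 X77.4521 Y20.8787
G1 X46.2855 Y38.6496
G1 X40.7474 Y74.0967
M5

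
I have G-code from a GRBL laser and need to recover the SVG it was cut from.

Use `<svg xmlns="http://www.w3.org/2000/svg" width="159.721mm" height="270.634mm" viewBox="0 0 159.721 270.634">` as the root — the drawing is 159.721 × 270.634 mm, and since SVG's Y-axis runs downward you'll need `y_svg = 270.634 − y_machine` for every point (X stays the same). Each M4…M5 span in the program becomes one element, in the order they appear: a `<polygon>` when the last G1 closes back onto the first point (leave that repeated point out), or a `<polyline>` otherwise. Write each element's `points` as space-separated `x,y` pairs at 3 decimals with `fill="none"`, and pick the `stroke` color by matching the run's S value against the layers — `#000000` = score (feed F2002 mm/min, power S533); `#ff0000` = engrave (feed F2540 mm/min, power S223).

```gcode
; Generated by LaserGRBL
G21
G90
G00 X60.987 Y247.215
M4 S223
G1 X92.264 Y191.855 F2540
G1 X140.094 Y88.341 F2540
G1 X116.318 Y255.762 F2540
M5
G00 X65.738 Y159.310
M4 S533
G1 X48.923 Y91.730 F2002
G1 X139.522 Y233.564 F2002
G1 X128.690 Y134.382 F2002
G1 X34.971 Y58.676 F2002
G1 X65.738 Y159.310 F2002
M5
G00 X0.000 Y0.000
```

Each laser-on run becomes one SVG element. Flip Y back into SVG space with y_svg = 270.634 − y_machine.

Run 1: S223 ⇒ engrave layer `#ff0000`. The run is open, so emit a `<polyline>` with points (Y-flipped): 60.987,23.419 92.264,78.779 140.094,182.293 116.318,14.872.

Run 2: power S533 maps to stroke `#000000` (score). The run returns to its start, so emit a `<polygon>` with points (Y-flipped): 65.738,111.324 48.923,178.904 139.522,37.070 128.690,136.252 34.971,211.958.

<svg xmlns="http://www.w3.org/2000/svg" width="159.721mm" height="270.634mm" viewBox="0 0 159.721 270.634">
  <polyline points="60.987,23.419 92.264,78.779 140.094,182.293 116.318,14.872" fill="none" stroke="#ff0000"/>
  <polygon points="65.738,111.324 48.923,178.904 139.522,37.070 128.690,136.252 34.971,211.958" fill="none" stroke="#000000"/>
</svg>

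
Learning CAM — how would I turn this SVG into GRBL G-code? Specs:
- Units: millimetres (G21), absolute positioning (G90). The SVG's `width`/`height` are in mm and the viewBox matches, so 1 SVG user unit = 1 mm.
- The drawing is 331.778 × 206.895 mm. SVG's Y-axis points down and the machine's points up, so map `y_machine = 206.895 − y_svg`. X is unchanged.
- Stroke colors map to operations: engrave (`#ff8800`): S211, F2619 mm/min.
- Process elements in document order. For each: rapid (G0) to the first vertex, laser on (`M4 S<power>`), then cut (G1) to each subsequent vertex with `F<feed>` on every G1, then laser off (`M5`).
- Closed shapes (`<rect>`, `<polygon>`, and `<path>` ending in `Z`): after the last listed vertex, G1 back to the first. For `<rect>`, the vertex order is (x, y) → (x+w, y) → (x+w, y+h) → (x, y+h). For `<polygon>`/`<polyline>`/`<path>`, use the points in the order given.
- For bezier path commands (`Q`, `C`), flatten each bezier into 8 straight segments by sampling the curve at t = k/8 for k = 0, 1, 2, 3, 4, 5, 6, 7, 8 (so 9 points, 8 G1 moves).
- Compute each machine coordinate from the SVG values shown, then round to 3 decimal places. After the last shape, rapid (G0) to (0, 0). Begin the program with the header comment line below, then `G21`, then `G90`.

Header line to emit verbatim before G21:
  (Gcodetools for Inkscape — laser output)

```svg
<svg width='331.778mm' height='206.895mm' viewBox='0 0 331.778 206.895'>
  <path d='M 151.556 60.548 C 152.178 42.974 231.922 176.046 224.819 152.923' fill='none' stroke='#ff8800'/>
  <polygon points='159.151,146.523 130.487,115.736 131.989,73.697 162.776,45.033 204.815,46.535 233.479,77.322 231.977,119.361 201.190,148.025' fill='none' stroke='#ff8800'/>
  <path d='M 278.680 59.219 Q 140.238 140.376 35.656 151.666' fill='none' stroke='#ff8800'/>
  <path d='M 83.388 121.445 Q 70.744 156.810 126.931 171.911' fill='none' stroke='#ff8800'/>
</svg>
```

Since the viewBox matches the mm dimensions, user units are millimetres directly. The only transform is the Y-flip y_m = 206.895 − y_svg.

Shape 1 is a cubic bezier drawn with `<path>`. Its stroke #ff8800 means engrave at S211, F2619. After flipping Y the toolpath is (151.556,146.347) → (155.174,146.475) → (164.265,136.076) → (176.883,118.745) → (191.084,98.079) → (204.924,77.672) → (216.456,61.122) → (223.736,52.023) → (224.819,53.972).

Shape 2 is a regular polygon drawn with `<polygon>`. Its stroke #ff8800 means engrave at S211, F2619. After flipping Y the toolpath is (159.151,60.372) → (130.487,91.159) → (131.989,133.198) → (162.776,161.862) → (204.815,160.360) → (233.479,129.573) → (231.977,87.534) → (201.190,58.870) → (159.151,60.372), returning to the start.

Shape 3 is a quadratic bezier drawn with `<path>`. Its stroke #ff8800 means engrave at S211, F2619. After flipping Y the toolpath is (278.680,147.676) → (244.599,128.478) → (211.575,111.464) → (179.610,96.633) → (148.703,83.986) → (118.854,73.522) → (90.063,65.241) → (62.331,59.143) → (35.656,55.229).

Shape 4 is a quadratic bezier drawn with `<path>`. Its stroke #ff8800 means engrave at S211, F2619. After flipping Y the toolpath is (83.388,85.450) → (81.302,76.925) → (81.368,69.034) → (83.584,61.776) → (87.952,55.151) → (94.470,49.159) → (103.139,43.801) → (113.960,39.076) → (126.931,34.984).

(Gcodetools for Inkscape — laser output)
G21
G90
G0 X151.556 Y146.347
M4 S211
G1 X155.174 Y146.475 F2619
G1 X164.265 Y136.076 F2619
G1 X176.883 Y118.745 F2619
G1 X191.084 Y98.079 F2619
G1 X204.924 Y77.672 F2619
G1 X216.456 Y61.122 F2619
G1 X223.736 Y52.023 F2619
G1 X224.819 Y53.972 F2619
M5
G0 X159.151 Y60.372
M4 S211
G1 X130.487 Y91.159 F2619
G1 X131.989 Y133.198 F2619
G1 X162.776 Y161.862 F2619
G1 X204.815 Y160.360 F2619
G1 X233.479 Y129.573 F2619
G1 X231.977 Y87.534 F2619
G1 X201.190 Y58.870 F2619
G1 X159.151 Y60.372 F2619
M5
G0 X278.680 Y147.676
M4 S211
G1 X244.599 Y128.478 F2619
G1 X211.575 Y111.464 F2619
G1 X179.610 Y96.633 F2619
G1 X148.703 Y83.986 F2619
G1 X118.854 Y73.522 F2619
G1 X90.063 Y65.241 F2619
G1 X62.331 Y59.143 F2619
G1 X35.656 Y55.229 F2619
M5
G0 X83.388 Y85.450
M4 S211
G1 X81.302 Y76.925 F2619
G1 X81.368 Y69.034 F2619
G1 X83.584 Y61.776 F2619
G1 X87.952 Y55.151 F2619
G1 X94.470 Y49.159 F2619
G1 X103.139 Y43.801 F2619
G1 X113.960 Y39.076 F2619
G1 X126.931 Y34.984 F2619
M5
G0 X0.000 Y0.000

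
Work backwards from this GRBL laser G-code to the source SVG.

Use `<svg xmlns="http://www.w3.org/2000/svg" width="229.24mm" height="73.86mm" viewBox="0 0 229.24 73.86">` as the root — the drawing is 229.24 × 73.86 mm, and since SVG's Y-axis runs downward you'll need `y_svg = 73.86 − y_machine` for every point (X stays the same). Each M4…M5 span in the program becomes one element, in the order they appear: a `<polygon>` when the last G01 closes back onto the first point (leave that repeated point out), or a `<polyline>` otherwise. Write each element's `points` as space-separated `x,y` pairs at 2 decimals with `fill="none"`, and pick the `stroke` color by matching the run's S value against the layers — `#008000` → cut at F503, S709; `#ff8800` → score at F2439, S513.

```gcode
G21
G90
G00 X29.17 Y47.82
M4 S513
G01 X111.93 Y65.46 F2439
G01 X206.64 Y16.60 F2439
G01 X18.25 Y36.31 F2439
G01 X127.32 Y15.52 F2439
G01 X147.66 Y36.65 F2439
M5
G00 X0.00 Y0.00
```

<svg xmlns="http://www.w3.org/2000/svg" width="229.24mm" height="73.86mm" viewBox="0 0 229.24 73.86">
  <polyline points="29.17,26.04 111.93,8.40 206.64,57.26 18.25,37.55 127.32,58.34 147.66,37.21" fill="none" stroke="#ff8800"/>
</svg>

Machine Y-up, SVG Y-down with viewBox height 73.86, so y_svg = 73.86 − y_machine; X carries over. Every run uses S513, so all elements get stroke `#ff8800` (score).

Run 1: The run is open, so emit a `<polyline>` with points (Y-flipped): 29.17,26.04 111.93,8.40 206.64,57.26 18.25,37.55 127.32,58.34 147.66,37.21.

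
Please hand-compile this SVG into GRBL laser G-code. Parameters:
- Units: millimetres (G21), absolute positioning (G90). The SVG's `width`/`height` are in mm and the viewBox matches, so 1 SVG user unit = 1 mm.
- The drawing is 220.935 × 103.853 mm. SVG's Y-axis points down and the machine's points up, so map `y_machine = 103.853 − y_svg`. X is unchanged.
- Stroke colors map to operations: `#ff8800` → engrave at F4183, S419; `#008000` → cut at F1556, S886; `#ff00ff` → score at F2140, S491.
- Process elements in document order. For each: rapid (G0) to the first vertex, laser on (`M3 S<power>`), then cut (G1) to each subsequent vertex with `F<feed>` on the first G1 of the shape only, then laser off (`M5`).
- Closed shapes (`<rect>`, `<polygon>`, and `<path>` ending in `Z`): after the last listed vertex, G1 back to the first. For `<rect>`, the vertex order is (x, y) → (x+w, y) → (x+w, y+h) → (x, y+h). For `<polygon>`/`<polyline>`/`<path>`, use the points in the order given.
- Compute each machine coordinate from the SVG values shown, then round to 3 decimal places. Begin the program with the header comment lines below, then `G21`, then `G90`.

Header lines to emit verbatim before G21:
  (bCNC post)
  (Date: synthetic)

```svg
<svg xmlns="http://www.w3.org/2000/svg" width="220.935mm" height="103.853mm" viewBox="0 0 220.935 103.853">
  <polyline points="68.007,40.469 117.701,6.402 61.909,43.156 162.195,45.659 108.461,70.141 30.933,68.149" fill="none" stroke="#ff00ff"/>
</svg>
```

(bCNC post)
(Date: synthetic)
G21
G90
G0 X68.007 Y63.384
M3 S491
G1 X117.701 Y97.451 F2140
G1 X61.909 Y60.697
G1 X162.195 Y58.194
G1 X108.461 Y33.712
G1 X30.933 Y35.704
M5

Since the viewBox matches the mm dimensions, user units are millimetres directly. The only transform is the Y-flip y_m = 103.853 − y_svg.

Shape 1 is a open polyline drawn with `<polyline>`. Its stroke #ff00ff means score at S491, F2140. After flipping Y the toolpath is (68.007,63.384) → (117.701,97.451) → (61.909,60.697) → (162.195,58.194) → (108.461,33.712) → (30.933,35.704).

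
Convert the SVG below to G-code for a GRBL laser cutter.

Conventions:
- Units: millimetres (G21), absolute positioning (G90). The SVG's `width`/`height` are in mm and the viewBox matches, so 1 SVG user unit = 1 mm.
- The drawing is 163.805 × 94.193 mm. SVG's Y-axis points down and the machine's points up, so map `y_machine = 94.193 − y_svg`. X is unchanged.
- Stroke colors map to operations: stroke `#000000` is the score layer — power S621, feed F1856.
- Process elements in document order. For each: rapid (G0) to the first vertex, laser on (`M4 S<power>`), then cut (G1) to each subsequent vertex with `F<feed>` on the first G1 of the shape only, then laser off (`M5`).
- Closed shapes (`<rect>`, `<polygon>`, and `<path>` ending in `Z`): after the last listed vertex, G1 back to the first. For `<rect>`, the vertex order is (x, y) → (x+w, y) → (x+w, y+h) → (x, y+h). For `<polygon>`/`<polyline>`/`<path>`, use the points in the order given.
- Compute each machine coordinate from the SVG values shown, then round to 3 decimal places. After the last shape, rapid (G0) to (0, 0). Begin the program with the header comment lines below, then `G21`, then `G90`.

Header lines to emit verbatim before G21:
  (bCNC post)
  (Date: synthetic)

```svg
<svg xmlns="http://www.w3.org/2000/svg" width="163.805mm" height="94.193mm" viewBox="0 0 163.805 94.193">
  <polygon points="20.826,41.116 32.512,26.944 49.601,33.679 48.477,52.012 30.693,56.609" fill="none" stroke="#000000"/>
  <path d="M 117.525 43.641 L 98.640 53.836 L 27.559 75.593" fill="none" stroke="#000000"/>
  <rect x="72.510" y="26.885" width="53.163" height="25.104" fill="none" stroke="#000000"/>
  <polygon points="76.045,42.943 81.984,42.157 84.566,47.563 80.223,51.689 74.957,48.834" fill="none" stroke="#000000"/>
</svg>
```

viewBox `0 0 163.805 94.193` with mm width/height → 1 unit = 1 mm. Flip: y_m = 94.193 − y_svg.

**Shape 1** — `<polygon>` regular polygon, stroke `#000000` → score (S621, F1856). Machine vertices: (20.826,53.077) → (32.512,67.249) → (49.601,60.514) → (48.477,42.181) → (30.693,37.584) → (20.826,53.077). Closed: final G1 returns to the first vertex.

**Shape 2** — `<path>` open polyline, stroke `#000000` → score (S621, F1856). Machine vertices: (117.525,50.552) → (98.640,40.357) → (27.559,18.600). Open path.

**Shape 3** — `<rect>` rectangle, stroke `#000000` → score (S621, F1856). Machine vertices: (72.510,67.308) → (125.673,67.308) → (125.673,42.204) → (72.510,42.204) → (72.510,67.308). Closed: final G1 returns to the first vertex.

**Shape 4** — `<polygon>` regular polygon, stroke `#000000` → score (S621, F1856). Machine vertices: (76.045,51.250) → (81.984,52.036) → (84.566,46.630) → (80.223,42.504) → (74.957,45.359) → (76.045,51.250). Closed: final G1 returns to the first vertex.

(bCNC post)
(Date: synthetic)
G21
G90
G0 X20.826 Y53.077
M4 S621
G1 X32.512 Y67.249 F1856
G1 X49.601 Y60.514
G1 X48.477 Y42.181
G1 X30.693 Y37.584
G1 X20.826 Y53.077
M5
G0 X117.525 Y50.552
M4 S621
G1 X98.640 Y40.357 F1856
G1 X27.559 Y18.600
M5
G0 X72.510 Y67.308
M4 S621
G1 X125.673 Y67.308 F1856
G1 X125.673 Y42.204
G1 X72.510 Y42.204
G1 X72.510 Y67.308
M5
G0 X76.045 Y51.250
M4 S621
G1 X81.984 Y52.036 F1856
G1 X84.566 Y46.630
G1 X80.223 Y42.504
G1 X74.957 Y45.359
G1 X76.045 Y51.250
M5
G0 X0.000 Y0.000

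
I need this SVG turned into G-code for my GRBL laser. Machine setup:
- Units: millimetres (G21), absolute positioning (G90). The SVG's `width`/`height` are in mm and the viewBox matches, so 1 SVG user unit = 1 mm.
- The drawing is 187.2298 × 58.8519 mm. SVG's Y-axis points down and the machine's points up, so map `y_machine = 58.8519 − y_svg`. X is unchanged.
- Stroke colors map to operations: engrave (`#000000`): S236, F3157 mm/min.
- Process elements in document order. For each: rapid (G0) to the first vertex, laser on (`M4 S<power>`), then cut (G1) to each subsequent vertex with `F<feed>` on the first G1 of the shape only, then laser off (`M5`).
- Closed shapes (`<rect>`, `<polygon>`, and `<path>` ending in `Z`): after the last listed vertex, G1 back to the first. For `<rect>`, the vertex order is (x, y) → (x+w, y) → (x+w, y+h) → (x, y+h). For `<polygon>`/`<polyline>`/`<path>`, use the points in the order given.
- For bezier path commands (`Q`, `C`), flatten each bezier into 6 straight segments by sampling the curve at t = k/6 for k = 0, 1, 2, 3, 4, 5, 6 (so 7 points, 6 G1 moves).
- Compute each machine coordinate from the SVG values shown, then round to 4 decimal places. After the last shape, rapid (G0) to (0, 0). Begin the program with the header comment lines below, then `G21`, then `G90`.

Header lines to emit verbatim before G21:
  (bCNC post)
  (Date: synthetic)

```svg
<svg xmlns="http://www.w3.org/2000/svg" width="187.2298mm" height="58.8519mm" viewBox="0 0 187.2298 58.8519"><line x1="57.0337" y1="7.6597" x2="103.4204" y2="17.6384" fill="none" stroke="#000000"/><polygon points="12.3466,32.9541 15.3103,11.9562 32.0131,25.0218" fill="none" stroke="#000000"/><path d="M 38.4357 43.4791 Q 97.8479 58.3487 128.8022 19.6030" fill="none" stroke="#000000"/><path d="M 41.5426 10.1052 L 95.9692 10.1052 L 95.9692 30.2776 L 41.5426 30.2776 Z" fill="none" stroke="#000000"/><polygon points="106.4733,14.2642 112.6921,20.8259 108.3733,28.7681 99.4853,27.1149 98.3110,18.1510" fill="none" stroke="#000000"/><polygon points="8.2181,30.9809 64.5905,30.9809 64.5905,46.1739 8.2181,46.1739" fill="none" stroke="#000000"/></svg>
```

(bCNC post)
(Date: synthetic)
G21
G90
G0 X57.0337 Y51.1922
M4 S236
G1 X103.4204 Y41.2135 F3157
M5
G0 X12.3466 Y25.8978
M4 S236
G1 X15.3103 Y46.8957 F3157
G1 X32.0131 Y33.8301
G1 X12.3466 Y25.8978
M5
G0 X38.4357 Y15.3728
M4 S236
G1 X57.4493 Y11.9056 F3157
G1 X74.8818 Y11.4170
G1 X90.7334 Y13.9070
G1 X105.0040 Y19.3757
G1 X117.6936 Y27.8230
G1 X128.8022 Y39.2489
M5
G0 X41.5426 Y48.7467
M4 S236
G1 X95.9692 Y48.7467 F3157
G1 X95.9692 Y28.5743
G1 X41.5426 Y28.5743
G1 X41.5426 Y48.7467
M5
G0 X106.4733 Y44.5877
M4 S236
G1 X112.6921 Y38.0260 F3157
G1 X108.3733 Y30.0838
G1 X99.4853 Y31.7370
G1 X98.3110 Y40.7009
G1 X106.4733 Y44.5877
M5
G0 X8.2181 Y27.8710
M4 S236
G1 X64.5905 Y27.8710 F3157
G1 X64.5905 Y12.6780
G1 X8.2181 Y12.6780
G1 X8.2181 Y27.8710
M5
G0 X0.0000 Y0.0000

1 u = 1 mm; y_m = 58.8519 − y.

[1] `<line>` line segment, #000000→engrave S236 F3157: (57.0337,51.1922) → (103.4204,41.2135)

[2] `<polygon>` regular polygon, #000000→engrave S236 F3157: (12.3466,25.8978) → (15.3103,46.8957) → (32.0131,33.8301) → (12.3466,25.8978) (closed)

[3] `<path>` quadratic bezier, #000000→engrave S236 F3157: (38.4357,15.3728) → (57.4493,11.9056) → (74.8818,11.4170) → (90.7334,13.9070) → (105.0040,19.3757) → (117.6936,27.8230) → (128.8022,39.2489)

[4] `<path>` rectangle, #000000→engrave S236 F3157: (41.5426,48.7467) → (95.9692,48.7467) → (95.9692,28.5743) → (41.5426,28.5743) → (41.5426,48.7467) (closed)

[5] `<polygon>` regular polygon, #000000→engrave S236 F3157: (106.4733,44.5877) → (112.6921,38.0260) → (108.3733,30.0838) → (99.4853,31.7370) → (98.3110,40.7009) → (106.4733,44.5877) (closed)

[6] `<polygon>` rectangle, #000000→engrave S236 F3157: (8.2181,27.8710) → (64.5905,27.8710) → (64.5905,12.6780) → (8.2181,12.6780) → (8.2181,27.8710) (closed)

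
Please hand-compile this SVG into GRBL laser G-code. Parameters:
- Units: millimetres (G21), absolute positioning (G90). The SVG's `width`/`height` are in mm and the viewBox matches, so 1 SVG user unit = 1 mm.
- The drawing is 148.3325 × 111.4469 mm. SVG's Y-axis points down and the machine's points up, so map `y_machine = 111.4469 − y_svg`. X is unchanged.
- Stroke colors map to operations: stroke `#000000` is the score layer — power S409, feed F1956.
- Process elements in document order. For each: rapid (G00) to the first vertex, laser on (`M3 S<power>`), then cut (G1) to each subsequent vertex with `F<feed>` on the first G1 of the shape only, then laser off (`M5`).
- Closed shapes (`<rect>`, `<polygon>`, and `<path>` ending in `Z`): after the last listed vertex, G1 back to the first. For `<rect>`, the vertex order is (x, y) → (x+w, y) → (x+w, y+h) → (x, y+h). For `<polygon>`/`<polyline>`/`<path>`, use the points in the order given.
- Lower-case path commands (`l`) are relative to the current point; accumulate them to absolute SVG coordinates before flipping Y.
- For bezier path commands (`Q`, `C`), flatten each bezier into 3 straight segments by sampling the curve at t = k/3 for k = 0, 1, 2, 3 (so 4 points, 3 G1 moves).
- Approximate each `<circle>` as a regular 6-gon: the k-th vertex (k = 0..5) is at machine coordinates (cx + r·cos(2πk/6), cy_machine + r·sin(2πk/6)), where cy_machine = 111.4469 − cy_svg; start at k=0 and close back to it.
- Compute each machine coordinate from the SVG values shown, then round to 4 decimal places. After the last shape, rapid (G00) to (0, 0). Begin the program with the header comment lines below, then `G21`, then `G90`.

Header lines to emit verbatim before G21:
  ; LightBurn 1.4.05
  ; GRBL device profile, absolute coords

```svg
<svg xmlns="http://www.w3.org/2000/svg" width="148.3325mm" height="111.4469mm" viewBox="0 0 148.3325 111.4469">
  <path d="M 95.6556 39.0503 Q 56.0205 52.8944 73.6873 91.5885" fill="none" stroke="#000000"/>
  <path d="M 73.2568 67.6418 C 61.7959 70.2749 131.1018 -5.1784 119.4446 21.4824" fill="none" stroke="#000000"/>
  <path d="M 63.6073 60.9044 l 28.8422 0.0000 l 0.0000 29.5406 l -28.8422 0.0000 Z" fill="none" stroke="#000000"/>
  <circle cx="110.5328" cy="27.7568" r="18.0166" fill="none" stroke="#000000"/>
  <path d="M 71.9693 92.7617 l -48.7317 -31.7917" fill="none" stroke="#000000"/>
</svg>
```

; LightBurn 1.4.05
; GRBL device profile, absolute coords
G21
G90
G00 X95.6556 Y72.3966
M3 S409
G1 X75.5991 Y60.4061 F1956
G1 X68.2763 Y42.8934
G1 X73.6873 Y19.8584
M5
G00 X73.2568 Y43.8051
M3 S409
G1 X82.7282 Y60.5267 F1956
G1 X110.1041 Y89.2614
G1 X119.4446 Y89.9645
M5
G00 X63.6073 Y50.5425
M3 S409
G1 X92.4495 Y50.5425 F1956
G1 X92.4495 Y21.0019
G1 X63.6073 Y21.0019
G1 X63.6073 Y50.5425
M5
G00 X128.5494 Y83.6901
M3 S409
G1 X119.5411 Y99.2929 F1956
G1 X101.5245 Y99.2929
G1 X92.5162 Y83.6901
G1 X101.5245 Y68.0873
G1 X119.5411 Y68.0873
G1 X128.5494 Y83.6901
M5
G00 X71.9693 Y18.6852
M3 S409
G1 X23.2376 Y50.4769 F1956
M5
G00 X0.0000 Y0.0000

Since the viewBox matches the mm dimensions, user units are millimetres directly. The only transform is the Y-flip y_m = 111.4469 − y_svg.

Shape 1 is a quadratic bezier drawn with `<path>`. Its stroke #000000 means score at S409, F1956. After flipping Y the toolpath is (95.6556,72.3966) → (75.5991,60.4061) → (68.2763,42.8934) → (73.6873,19.8584).

Shape 2 is a cubic bezier drawn with `<path>`. Its stroke #000000 means score at S409, F1956. After flipping Y the toolpath is (73.2568,43.8051) → (82.7282,60.5267) → (110.1041,89.2614) → (119.4446,89.9645).

Shape 3 is a rectangle drawn with `<path>`. Its stroke #000000 means score at S409, F1956. After flipping Y the toolpath is (63.6073,50.5425) → (92.4495,50.5425) → (92.4495,21.0019) → (63.6073,21.0019) → (63.6073,50.5425), returning to the start.

Shape 4 is a circle drawn with `<circle>`. Its stroke #000000 means score at S409, F1956. After flipping Y the toolpath is (128.5494,83.6901) → (119.5411,99.2929) → (101.5245,99.2929) → (92.5162,83.6901) → (101.5245,68.0873) → (119.5411,68.0873) → (128.5494,83.6901), returning to the start.

Shape 5 is a line segment drawn with `<path>`. Its stroke #000000 means score at S409, F1956. After flipping Y the toolpath is (71.9693,18.6852) → (23.2376,50.4769).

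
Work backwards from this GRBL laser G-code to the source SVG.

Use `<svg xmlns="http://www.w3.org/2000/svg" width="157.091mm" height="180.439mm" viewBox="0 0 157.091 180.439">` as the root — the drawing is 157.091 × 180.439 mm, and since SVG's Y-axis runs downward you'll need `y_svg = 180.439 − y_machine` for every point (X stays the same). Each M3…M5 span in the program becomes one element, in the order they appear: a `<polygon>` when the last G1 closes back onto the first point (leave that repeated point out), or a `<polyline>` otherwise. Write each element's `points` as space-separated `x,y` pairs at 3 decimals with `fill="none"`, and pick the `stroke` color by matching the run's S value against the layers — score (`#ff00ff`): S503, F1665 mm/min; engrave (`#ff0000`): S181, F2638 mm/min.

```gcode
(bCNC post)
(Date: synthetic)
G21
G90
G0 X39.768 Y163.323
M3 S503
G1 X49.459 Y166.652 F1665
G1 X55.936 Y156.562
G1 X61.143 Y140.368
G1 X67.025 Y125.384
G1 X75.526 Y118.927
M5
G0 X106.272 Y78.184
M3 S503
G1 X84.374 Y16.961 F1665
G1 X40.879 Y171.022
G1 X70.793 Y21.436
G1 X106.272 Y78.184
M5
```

<svg xmlns="http://www.w3.org/2000/svg" width="157.091mm" height="180.439mm" viewBox="0 0 157.091 180.439">
  <polyline points="39.768,17.116 49.459,13.787 55.936,23.877 61.143,40.071 67.025,55.055 75.526,61.512" fill="none" stroke="#ff00ff"/>
  <polygon points="106.272,102.255 84.374,163.478 40.879,9.417 70.793,159.003" fill="none" stroke="#ff00ff"/>
</svg>

Machine Y-up, SVG Y-down with viewBox height 180.439, so y_svg = 180.439 − y_machine; X carries over. Every run uses S503, so all elements get stroke `#ff00ff` (score).

Run 1: The run is open, so emit a `<polyline>` with points (Y-flipped): 39.768,17.116 49.459,13.787 55.936,23.877 61.143,40.071 67.025,55.055 75.526,61.512.

Run 2: The run returns to its start, so emit a `<polygon>` with points (Y-flipped): 106.272,102.255 84.374,163.478 40.879,9.417 70.793,159.003.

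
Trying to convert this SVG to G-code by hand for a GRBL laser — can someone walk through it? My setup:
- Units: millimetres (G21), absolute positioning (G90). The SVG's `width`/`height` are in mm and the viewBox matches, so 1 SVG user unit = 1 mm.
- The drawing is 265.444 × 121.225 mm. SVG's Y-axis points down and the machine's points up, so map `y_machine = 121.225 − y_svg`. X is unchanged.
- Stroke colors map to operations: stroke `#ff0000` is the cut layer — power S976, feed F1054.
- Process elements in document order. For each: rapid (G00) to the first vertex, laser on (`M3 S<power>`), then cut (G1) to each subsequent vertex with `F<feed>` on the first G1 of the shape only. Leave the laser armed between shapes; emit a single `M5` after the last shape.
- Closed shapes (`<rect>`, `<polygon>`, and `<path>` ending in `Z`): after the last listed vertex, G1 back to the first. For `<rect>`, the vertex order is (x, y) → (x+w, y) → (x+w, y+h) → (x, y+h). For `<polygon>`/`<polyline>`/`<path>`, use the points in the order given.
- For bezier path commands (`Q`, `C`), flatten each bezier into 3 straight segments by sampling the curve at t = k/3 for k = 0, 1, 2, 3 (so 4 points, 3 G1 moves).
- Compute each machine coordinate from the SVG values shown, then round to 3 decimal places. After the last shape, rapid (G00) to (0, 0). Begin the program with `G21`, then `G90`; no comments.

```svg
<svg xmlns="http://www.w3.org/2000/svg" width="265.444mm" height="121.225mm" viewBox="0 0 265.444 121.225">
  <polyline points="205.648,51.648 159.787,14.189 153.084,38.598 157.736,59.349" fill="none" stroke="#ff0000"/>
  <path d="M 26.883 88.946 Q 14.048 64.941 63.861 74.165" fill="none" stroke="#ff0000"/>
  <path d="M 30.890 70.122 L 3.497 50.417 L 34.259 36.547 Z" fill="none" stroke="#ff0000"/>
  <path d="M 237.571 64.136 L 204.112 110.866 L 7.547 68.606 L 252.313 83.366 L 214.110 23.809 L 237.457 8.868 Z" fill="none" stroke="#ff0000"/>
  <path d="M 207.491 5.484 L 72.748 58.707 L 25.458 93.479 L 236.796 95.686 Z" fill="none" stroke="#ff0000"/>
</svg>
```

G21
G90
G00 X205.648 Y69.577
M3 S976
G1 X159.787 Y107.036 F1054
G1 X153.084 Y82.627
G1 X157.736 Y61.876
G00 X26.883 Y32.279
M3 S976
G1 X25.287 Y44.590 F1054
G1 X37.613 Y49.517
G1 X63.861 Y47.060
G00 X30.890 Y51.103
M3 S976
G1 X3.497 Y70.808 F1054
G1 X34.259 Y84.678
G1 X30.890 Y51.103
G00 X237.571 Y57.089
M3 S976
G1 X204.112 Y10.359 F1054
G1 X7.547 Y52.619
G1 X252.313 Y37.859
G1 X214.110 Y97.416
G1 X237.457 Y112.357
G1 X237.571 Y57.089
G00 X207.491 Y115.741
M3 S976
G1 X72.748 Y62.518 F1054
G1 X25.458 Y27.746
G1 X236.796 Y25.539
G1 X207.491 Y115.741
M5
G00 X0.000 Y0.000

1 u = 1 mm; y_m = 121.225 − y.

[1] `<polyline>` open polyline, #ff0000→cut S976 F1054: (205.648,69.577) → (159.787,107.036) → (153.084,82.627) → (157.736,61.876)

[2] `<path>` quadratic bezier, #ff0000→cut S976 F1054: (26.883,32.279) → (25.287,44.590) → (37.613,49.517) → (63.861,47.060)

[3] `<path>` regular polygon, #ff0000→cut S976 F1054: (30.890,51.103) → (3.497,70.808) → (34.259,84.678) → (30.890,51.103) (closed)

[4] `<path>` closed polygon, #ff0000→cut S976 F1054: (237.571,57.089) → (204.112,10.359) → (7.547,52.619) → (252.313,37.859) → (214.110,97.416) → (237.457,112.357) → (237.571,57.089) (closed)

[5] `<path>` closed polygon, #ff0000→cut S976 F1054: (207.491,115.741) → (72.748,62.518) → (25.458,27.746) → (236.796,25.539) → (207.491,115.741) (closed)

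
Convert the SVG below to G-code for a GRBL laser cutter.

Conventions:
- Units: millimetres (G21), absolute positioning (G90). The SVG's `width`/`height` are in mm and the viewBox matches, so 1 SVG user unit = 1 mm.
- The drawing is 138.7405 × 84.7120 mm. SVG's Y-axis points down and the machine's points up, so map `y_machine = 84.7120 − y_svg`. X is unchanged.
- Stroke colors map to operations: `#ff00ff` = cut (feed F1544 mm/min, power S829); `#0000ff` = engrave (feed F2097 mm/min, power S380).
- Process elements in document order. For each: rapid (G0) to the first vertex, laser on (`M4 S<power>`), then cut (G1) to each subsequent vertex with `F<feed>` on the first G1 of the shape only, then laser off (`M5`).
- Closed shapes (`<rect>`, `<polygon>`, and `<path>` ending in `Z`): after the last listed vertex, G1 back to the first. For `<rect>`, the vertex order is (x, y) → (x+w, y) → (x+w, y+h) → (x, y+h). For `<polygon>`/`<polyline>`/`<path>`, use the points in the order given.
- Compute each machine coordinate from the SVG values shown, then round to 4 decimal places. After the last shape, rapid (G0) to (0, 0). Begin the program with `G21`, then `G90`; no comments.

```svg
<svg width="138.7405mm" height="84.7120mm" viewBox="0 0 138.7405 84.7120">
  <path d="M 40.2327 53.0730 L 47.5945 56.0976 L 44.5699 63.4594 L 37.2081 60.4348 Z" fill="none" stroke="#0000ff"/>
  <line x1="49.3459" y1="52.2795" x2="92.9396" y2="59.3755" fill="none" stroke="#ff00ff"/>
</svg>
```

G21
G90
G0 X40.2327 Y31.6390
M4 S380
G1 X47.5945 Y28.6144 F2097
G1 X44.5699 Y21.2526
G1 X37.2081 Y24.2772
G1 X40.2327 Y31.6390
M5
G0 X49.3459 Y32.4325
M4 S829
G1 X92.9396 Y25.3365 F1544
M5
G0 X0.0000 Y0.0000

Since the viewBox matches the mm dimensions, user units are millimetres directly. The only transform is the Y-flip y_m = 84.7120 − y_svg.

Shape 1 is a regular polygon drawn with `<path>`. Its stroke #0000ff means engrave at S380, F2097. After flipping Y the toolpath is (40.2327,31.6390) → (47.5945,28.6144) → (44.5699,21.2526) → (37.2081,24.2772) → (40.2327,31.6390), returning to the start.

Shape 2 is a line segment drawn with `<line>`. Its stroke #ff00ff means cut at S829, F1544. After flipping Y the toolpath is (49.3459,32.4325) → (92.9396,25.3365).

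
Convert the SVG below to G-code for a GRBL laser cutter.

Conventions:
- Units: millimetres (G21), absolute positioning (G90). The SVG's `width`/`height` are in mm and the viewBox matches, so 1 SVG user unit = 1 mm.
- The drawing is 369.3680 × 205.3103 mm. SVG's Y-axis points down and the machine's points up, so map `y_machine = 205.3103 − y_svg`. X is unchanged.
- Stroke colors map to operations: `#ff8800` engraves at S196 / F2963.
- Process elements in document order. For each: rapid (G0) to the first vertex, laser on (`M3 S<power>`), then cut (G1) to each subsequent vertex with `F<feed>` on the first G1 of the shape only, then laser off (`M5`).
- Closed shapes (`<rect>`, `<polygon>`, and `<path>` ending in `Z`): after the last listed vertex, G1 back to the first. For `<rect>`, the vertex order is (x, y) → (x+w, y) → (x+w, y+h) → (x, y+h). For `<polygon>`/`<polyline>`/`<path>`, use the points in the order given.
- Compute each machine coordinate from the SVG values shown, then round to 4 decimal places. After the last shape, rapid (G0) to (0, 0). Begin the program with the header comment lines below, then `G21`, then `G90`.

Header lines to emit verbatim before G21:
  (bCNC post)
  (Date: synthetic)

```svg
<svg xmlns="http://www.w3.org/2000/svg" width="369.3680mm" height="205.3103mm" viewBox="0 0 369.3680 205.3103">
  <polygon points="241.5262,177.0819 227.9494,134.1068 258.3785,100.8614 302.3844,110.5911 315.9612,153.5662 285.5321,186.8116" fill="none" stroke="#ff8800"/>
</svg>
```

(bCNC post)
(Date: synthetic)
G21
G90
G0 X241.5262 Y28.2284
M3 S196
G1 X227.9494 Y71.2035 F2963
G1 X258.3785 Y104.4489
G1 X302.3844 Y94.7192
G1 X315.9612 Y51.7441
G1 X285.5321 Y18.4987
G1 X241.5262 Y28.2284
M5
G0 X0.0000 Y0.0000

viewBox `0 0 369.3680 205.3103` with mm width/height → 1 unit = 1 mm. Flip: y_m = 205.3103 − y_svg.

**Shape 1** — `<polygon>` regular polygon, stroke `#ff8800` → engrave (S196, F2963). Machine vertices: (241.5262,28.2284) → (227.9494,71.2035) → (258.3785,104.4489) → (302.3844,94.7192) → (315.9612,51.7441) → (285.5321,18.4987) → (241.5262,28.2284). Closed: final G1 returns to the first vertex.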